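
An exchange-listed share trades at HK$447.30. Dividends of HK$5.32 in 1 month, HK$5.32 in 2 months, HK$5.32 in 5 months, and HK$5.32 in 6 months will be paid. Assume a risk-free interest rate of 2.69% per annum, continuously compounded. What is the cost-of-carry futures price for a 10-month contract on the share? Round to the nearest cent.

HK$435.85

PV(dividends) I = 5.32·e^(−0.0269·1/12) + 5.32·e^(−0.0269·2/12) + 5.32·e^(−0.0269·5/12) + 5.32·e^(−0.0269·6/12)
I = 5.3081 + 5.2962 + 5.2607 + 5.2489 = 21.1139
F = (S − I)·e^(rT) = (447.30 − 21.1139) · e^(0.0269·10/12)
= 426.1861 · e^0.022417 = 426.1861 × 1.022670 = HK$435.85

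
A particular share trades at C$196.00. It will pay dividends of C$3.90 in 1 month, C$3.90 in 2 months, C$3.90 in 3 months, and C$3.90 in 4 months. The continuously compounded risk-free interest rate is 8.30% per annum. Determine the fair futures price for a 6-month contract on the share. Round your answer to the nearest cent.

PV(dividends) I = 3.90·e^(−0.0830·1/12) + 3.90·e^(−0.0830·2/12) + 3.90·e^(−0.0830·3/12) + 3.90·e^(−0.0830·4/12)
I = 3.8731 + 3.8464 + 3.8199 + 3.7936 = 15.3330
F = (S − I)·e^(rT) = (196.00 − 15.3330) · e^(0.0830·6/12)
= 180.6670 · e^0.041500 = 180.6670 × 1.042373 = C$188.32

C$188.32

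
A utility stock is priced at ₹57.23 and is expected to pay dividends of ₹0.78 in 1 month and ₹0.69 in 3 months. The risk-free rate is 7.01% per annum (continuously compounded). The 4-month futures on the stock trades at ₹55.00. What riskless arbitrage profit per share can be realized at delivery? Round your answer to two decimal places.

₹2.10 per share

PV(dividends) I = 0.78·e^(−0.0701·1/12) + 0.69·e^(−0.0701·3/12) = 1.4535
Fair futures F* = (S − I)·e^(rT) = (57.23 − 1.4535)·e^0.023367 = 55.7765 × 1.023642 = 57.0952
Market ₹55.00 < fair 57.0952: forward underpriced → reverse cash-and-carry (short the stock, invest proceeds at r, pay the dividends, go long the forward).
Profit at T = |F_mkt − F*| = |55.00 − 57.0952| = ₹2.10 per share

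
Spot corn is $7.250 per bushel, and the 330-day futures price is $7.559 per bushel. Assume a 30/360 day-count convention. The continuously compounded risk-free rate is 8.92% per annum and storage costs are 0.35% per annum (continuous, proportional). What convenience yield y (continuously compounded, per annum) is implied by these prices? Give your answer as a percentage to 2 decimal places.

4.72%

F = S·e^((r+u−y)T) ⇒ (r+u−y) = ln(F/S)/T
ln(7.559/7.250) = 0.041737; /T ⇒ 0.045531
y = r + u − ln(F/S)/T = 0.0892 + 0.0035 − 0.045531 = 0.047169
y = 4.72%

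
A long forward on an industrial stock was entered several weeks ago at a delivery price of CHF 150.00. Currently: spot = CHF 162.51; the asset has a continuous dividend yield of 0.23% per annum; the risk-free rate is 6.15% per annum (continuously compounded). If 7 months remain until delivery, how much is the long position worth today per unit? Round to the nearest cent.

Current fair forward for the remaining 7 months: F = S·e^((r − q)·T), (r − q) = 0.0615 − 0.0023 = 0.0592
F = 162.51 · e^(0.0592 × 7/12) = 162.51 × 1.035137 = 168.2201
Value of long forward = (F − K)·e^(−rT) = (168.2201 − 150.00) · e^(−0.0615·7/12)
= 18.2201 × 0.964761 = 17.58

CHF 17.58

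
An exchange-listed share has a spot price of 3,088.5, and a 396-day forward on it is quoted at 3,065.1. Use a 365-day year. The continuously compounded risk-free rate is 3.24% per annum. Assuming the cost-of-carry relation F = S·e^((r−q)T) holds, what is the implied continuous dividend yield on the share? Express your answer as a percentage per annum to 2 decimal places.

3.94%

From F = S·e^((r−q)T): (r − q) = ln(F/S)/T
ln(3065.1/3088.5) = ln(0.992424) = -0.007605
(r − q) = -0.007605 / (396/365) = -0.007010
q = r − ln(F/S)/T = 0.0324 + 0.007010 = 0.039410
q = 3.94%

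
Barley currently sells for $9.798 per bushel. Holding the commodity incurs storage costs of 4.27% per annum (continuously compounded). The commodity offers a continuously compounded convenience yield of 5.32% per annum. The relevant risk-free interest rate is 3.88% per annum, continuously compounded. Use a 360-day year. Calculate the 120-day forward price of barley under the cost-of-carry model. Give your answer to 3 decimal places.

$9.891 per bushel

Net carry = r + u − y = 0.0388 + 0.0427 − 0.0532 = 0.0283
F = S·e^((r+u−y)T) = 9.798 · e^(0.0283 × 120/360) = 9.798 · e^0.009433
= 9.798 × 1.009478 = $9.891 per bushel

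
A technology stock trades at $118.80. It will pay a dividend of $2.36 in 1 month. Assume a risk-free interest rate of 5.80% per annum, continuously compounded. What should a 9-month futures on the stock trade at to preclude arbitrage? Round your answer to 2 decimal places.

$121.63

PV(dividends) I = 2.36·e^(−0.0580·1/12)
I = 2.3486
F = (S − I)·e^(rT) = (118.80 − 2.3486) · e^(0.0580·9/12)
= 116.4514 · e^0.043500 = 116.4514 × 1.044460 = $121.63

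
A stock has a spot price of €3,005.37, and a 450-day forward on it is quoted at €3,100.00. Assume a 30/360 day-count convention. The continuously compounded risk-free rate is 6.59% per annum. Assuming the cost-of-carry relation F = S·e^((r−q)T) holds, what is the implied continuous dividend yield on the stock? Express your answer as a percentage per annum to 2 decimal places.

4.11%

From F = S·e^((r−q)T): (r − q) = ln(F/S)/T
ln(3100.00/3005.37) = ln(1.031487) = 0.031001
(r − q) = 0.031001 / (450/360) = 0.024801
q = r − ln(F/S)/T = 0.0659 − 0.024801 = 0.041099
q = 4.11%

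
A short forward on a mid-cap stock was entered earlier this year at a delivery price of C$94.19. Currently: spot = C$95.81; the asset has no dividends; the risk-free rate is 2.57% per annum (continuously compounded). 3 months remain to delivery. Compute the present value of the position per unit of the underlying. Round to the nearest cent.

Current fair forward for the remaining 3 months: F = S·e^(r·T), r = 0.0257
F = 95.81 · e^(0.0257 × 3/12) = 95.81 × 1.006446 = 96.4276
Value of long forward = (F − K)·e^(−rT) = (96.4276 − 94.19) · e^(−0.0257·3/12)
= 2.2376 × 0.993596 = 2.22
Short position value = −(long value) = -C$2.22

-C$2.22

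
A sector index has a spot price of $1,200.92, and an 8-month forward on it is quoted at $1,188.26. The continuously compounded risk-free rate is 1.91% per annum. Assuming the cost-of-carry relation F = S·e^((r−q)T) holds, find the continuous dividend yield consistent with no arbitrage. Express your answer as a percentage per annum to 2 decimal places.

3.50%

From F = S·e^((r−q)T): (r − q) = ln(F/S)/T
ln(1188.26/1200.92) = ln(0.989458) = -0.010598
(r − q) = -0.010598 / (8/12) = -0.015897
q = r − ln(F/S)/T = 0.0191 + 0.015897 = 0.034997
q = 3.50%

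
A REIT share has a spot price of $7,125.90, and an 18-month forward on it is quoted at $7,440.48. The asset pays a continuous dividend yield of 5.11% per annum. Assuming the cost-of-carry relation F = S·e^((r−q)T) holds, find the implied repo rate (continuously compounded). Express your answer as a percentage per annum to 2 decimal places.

From F = S·e^((r−q)T): (r − q) = ln(F/S)/T
ln(7440.48/7125.90) = ln(1.044146) = 0.043199
(r − q) = 0.043199 / (18/12) = 0.028799
r = ln(F/S)/T + q = 0.028799 + 0.0511 = 0.079899
r = 7.99%

7.99%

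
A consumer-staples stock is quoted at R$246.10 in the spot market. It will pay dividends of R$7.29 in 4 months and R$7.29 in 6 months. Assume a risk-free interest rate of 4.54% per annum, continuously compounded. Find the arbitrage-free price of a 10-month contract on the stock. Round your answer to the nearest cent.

PV(dividends) I = 7.29·e^(−0.0454·4/12) + 7.29·e^(−0.0454·6/12)
I = 7.1805 + 7.1264 = 14.3069
F = (S − I)·e^(rT) = (246.10 − 14.3069) · e^(0.0454·10/12)
= 231.7931 · e^0.037833 = 231.7931 × 1.038558 = R$240.73

R$240.73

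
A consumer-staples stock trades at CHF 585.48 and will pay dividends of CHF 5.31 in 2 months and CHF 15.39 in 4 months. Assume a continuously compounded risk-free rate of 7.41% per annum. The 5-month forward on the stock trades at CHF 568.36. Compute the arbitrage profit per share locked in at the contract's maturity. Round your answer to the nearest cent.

CHF 14.58 per share

PV(dividends) I = 5.31·e^(−0.0741·2/12) + 15.39·e^(−0.0741·4/12) = 20.2593
Fair forward F* = (S − I)·e^(rT) = (585.48 − 20.2593)·e^0.030875 = 565.2207 × 1.031357 = 582.9443
Market CHF 568.36 < fair 582.9443: forward underpriced → reverse cash-and-carry (short the stock, invest proceeds at r, pay the dividends, go long the forward).
Profit at T = |F_mkt − F*| = |568.36 − 582.9443| = CHF 14.58 per share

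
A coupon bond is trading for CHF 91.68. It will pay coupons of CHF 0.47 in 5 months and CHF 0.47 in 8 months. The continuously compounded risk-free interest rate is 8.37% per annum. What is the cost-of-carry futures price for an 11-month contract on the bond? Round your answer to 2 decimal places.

PV(coupons) I = 0.47·e^(−0.0837·5/12) + 0.47·e^(−0.0837·8/12)
I = 0.4539 + 0.4445 = 0.8984
F = (S − I)·e^(rT) = (91.68 − 0.8984) · e^(0.0837·11/12)
= 90.7816 · e^0.076725 = 90.7816 × 1.079745 = CHF 98.02

CHF 98.02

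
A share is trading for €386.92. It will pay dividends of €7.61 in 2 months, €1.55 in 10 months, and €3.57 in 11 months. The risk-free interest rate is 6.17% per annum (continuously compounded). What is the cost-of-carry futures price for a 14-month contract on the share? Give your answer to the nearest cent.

PV(dividends) I = 7.61·e^(−0.0617·2/12) + 1.55·e^(−0.0617·10/12) + 3.57·e^(−0.0617·11/12)
I = 7.5321 + 1.4723 + 3.3737 = 12.3781
F = (S − I)·e^(rT) = (386.92 − 12.3781) · e^(0.0617·14/12)
= 374.5419 · e^0.071983 = 374.5419 × 1.074637 = €402.50

€402.50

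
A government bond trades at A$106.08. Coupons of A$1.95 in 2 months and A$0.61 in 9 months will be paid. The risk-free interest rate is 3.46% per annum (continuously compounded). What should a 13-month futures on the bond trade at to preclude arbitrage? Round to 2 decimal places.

A$107.50

PV(coupons) I = 1.95·e^(−0.0346·2/12) + 0.61·e^(−0.0346·9/12)
I = 1.9388 + 0.5944 = 2.5332
F = (S − I)·e^(rT) = (106.08 − 2.5332) · e^(0.0346·13/12)
= 103.5468 · e^0.037483 = 103.5468 × 1.038194 = A$107.50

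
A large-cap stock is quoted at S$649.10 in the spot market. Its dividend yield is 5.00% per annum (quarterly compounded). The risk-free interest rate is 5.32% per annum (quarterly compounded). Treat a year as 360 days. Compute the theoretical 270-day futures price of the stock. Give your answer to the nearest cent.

F = S · (1+r/4)^(4T) / (1+q/4)^(4T)
= 649.10 × 1.040433 / 1.037971 = 649.10 × 1.002372
F = S$650.64

S$650.64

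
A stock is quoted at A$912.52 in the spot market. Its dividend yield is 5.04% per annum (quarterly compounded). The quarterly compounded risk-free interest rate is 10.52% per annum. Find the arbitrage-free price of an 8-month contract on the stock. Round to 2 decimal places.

F = S · (1+r/4)^(4T) / (1+q/4)^(4T)
= 912.52 × 1.071679 / 1.033954 = 912.52 × 1.036486
F = A$945.81

A$945.81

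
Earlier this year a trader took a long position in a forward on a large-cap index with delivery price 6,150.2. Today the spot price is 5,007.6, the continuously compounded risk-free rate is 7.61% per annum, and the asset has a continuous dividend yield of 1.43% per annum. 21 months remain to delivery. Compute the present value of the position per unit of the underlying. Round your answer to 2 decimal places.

-499.50

Current fair forward for the remaining 21 months: F = S·e^((r − q)·T), (r − q) = 0.0761 − 0.0143 = 0.0618
F = 5007.6 · e^(0.0618 × 21/12) = 5007.6 × 1.11421487 = 5579.5424
Value of long forward = (F − K)·e^(−rT) = (5579.5424 − 6150.2) · e^(−0.0761·21/12)
= -570.6576 × 0.87531190 = -499.50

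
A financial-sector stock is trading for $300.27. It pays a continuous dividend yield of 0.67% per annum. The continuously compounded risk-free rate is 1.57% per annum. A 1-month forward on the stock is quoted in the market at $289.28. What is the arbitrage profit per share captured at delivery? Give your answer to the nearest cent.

$11.22 per share

Fair forward: F* = S·e^(carry·T), with carry = (r − q) = 0.0157 − 0.0067 = 0.0090
F* = 300.27 · e^(0.0090 × 1/12) = 300.27 · e^0.000750 = 300.27 × 1.000750 = $300.4952
Market $289.28 < fair $300.4952: forward underpriced → reverse cash-and-carry (short spot, go long the forward).
At maturity, profit = |F_mkt − F*| = |289.28 − 300.4952| = $11.22 per share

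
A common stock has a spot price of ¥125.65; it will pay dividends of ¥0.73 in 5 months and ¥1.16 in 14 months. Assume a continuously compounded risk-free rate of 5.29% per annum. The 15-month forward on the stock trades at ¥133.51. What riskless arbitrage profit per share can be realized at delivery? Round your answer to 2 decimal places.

¥1.20 per share

PV(dividends) I = 0.73·e^(−0.0529·5/12) + 1.16·e^(−0.0529·14/12) = 1.8047
Fair forward F* = (S − I)·e^(rT) = (125.65 − 1.8047)·e^0.066125 = 123.8453 × 1.068360 = 132.3114
Market ¥133.51 > fair 132.3114: forward overpriced → cash-and-carry (borrow at r, buy the stock and collect the dividends, short the forward).
Profit at T = |F_mkt − F*| = |133.51 − 132.3114| = ¥1.20 per share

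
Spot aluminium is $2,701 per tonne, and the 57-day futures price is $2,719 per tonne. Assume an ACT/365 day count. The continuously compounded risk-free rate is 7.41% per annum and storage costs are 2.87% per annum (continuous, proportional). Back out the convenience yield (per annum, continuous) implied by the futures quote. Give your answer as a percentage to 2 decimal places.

F = S·e^((r+u−y)T) ⇒ (r+u−y) = ln(F/S)/T
ln(2719/2701) = 0.006642; /T ⇒ 0.042532
y = r + u − ln(F/S)/T = 0.0741 + 0.0287 − 0.042532 = 0.060268
y = 6.03%

6.03%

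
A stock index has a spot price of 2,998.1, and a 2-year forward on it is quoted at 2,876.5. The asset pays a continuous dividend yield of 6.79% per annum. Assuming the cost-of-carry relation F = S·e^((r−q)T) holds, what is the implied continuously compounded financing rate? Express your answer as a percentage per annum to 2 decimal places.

From F = S·e^((r−q)T): (r − q) = ln(F/S)/T
ln(2876.5/2998.1) = ln(0.959441) = -0.041404
(r − q) = -0.041404 / (2) = -0.020702
r = ln(F/S)/T + q = -0.020702 + 0.0679 = 0.047198
r = 4.72%

4.72%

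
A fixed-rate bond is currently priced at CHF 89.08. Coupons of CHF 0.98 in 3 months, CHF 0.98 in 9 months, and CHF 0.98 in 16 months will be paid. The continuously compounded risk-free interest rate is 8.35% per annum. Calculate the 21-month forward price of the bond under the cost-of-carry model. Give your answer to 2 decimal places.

PV(coupons) I = 0.98·e^(−0.0835·3/12) + 0.98·e^(−0.0835·9/12) + 0.98·e^(−0.0835·16/12)
I = 0.9598 + 0.9205 + 0.8767 = 2.7570
F = (S − I)·e^(rT) = (89.08 − 2.7570) · e^(0.0835·21/12)
= 86.3230 · e^0.146125 = 86.3230 × 1.157341 = CHF 99.91

CHF 99.91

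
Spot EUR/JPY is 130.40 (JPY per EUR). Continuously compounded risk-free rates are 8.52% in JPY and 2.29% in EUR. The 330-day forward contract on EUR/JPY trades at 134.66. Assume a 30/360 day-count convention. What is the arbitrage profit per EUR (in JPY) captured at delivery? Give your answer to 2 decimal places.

3.40 per EUR (in JPY)

Fair forward: F* = S·e^(carry·T), with carry = (r_JPY − r_EUR) = 0.0852 − 0.0229 = 0.0623
F* = 130.40 · e^(0.0623 × 330/360) = 130.40 · e^0.057108 = 130.40 × 1.058770 = 138.0636
Market 134.66 < fair 138.0636: forward underpriced → reverse cash-and-carry (short spot, go long the forward).
At maturity, profit = |F_mkt − F*| = |134.66 − 138.0636| = 3.40 per EUR (in JPY)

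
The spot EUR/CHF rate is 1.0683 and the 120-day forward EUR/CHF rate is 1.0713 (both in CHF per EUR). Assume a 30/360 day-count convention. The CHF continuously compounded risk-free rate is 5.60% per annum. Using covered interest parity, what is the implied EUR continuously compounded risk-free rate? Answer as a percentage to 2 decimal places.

F = S·e^((r_CHF − r_EUR)T) ⇒ r_EUR = r_CHF − ln(F/S)/T
ln(1.0713/1.0683) = 0.002804; /(120/360) = 0.008412
r_EUR = 0.0560 − 0.008412 = 0.047588
r_EUR = 4.76%

4.76%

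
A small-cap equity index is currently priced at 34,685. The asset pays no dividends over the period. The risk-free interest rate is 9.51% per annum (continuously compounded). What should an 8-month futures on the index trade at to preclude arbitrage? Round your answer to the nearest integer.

36,955

F = S·e^(rT) = 34685 · e^(0.0951 × 8/12)
= 34685 · e^0.063400 = 34685 × 1.065453
F = 36,955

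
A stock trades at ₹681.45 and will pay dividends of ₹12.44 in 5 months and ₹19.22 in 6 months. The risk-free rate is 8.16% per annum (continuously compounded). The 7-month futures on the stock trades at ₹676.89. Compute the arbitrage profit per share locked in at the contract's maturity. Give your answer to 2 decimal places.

PV(dividends) I = 12.44·e^(−0.0816·5/12) + 19.22·e^(−0.0816·6/12) = 30.4758
Fair futures F* = (S − I)·e^(rT) = (681.45 − 30.4758)·e^0.047600 = 650.9742 × 1.048751 = 682.7098
Market ₹676.89 < fair 682.7098: forward underpriced → reverse cash-and-carry (short the stock, invest proceeds at r, pay the dividends, go long the forward).
Profit at T = |F_mkt − F*| = |676.89 − 682.7098| = ₹5.82 per share

₹5.82 per share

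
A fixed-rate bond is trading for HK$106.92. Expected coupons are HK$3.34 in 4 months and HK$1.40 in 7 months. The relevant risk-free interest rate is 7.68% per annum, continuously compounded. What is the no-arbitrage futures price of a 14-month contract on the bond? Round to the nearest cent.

PV(coupons) I = 3.34·e^(−0.0768·4/12) + 1.40·e^(−0.0768·7/12)
I = 3.2556 + 1.3387 = 4.5943
F = (S − I)·e^(rT) = (106.92 − 4.5943) · e^(0.0768·14/12)
= 102.3257 · e^0.089600 = 102.3257 × 1.093737 = HK$111.92

HK$111.92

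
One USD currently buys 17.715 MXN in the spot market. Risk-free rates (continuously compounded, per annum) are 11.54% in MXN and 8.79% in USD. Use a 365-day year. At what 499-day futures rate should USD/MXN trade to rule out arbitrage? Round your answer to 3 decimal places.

18.394

F = S·e^((r_MXN − r_USD)T) = 17.715 · e^((0.1154 − 0.0879) × 499/365)
= 17.715 · e^0.037596 = 17.715 × 1.038312
F = 18.394 MXN per USD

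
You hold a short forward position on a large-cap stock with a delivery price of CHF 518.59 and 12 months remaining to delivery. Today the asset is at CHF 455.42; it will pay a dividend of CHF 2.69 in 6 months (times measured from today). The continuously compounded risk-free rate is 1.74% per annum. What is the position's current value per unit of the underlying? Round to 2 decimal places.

CHF 56.89

PV(remaining dividends) I = 2.69·e^(−0.0174·6/12) = 2.6667
Current forward F = (S − I)·e^(rT) = (455.42 − 2.6667)·e^(0.0174·12/12) = 452.7533 × 1.017552 = 460.7000
Value (long) = (F − K)·e^(−rT) = (460.7000 − 518.59) × 0.982751 = -56.8915
Short position value = −(long value) = CHF 56.89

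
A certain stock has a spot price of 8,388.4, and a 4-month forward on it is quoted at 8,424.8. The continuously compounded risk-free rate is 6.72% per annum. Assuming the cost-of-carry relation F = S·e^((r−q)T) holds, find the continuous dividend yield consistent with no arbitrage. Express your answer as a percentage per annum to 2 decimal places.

From F = S·e^((r−q)T): (r − q) = ln(F/S)/T
ln(8424.8/8388.4) = ln(1.004339) = 0.004330
(r − q) = 0.004330 / (4/12) = 0.012990
q = r − ln(F/S)/T = 0.0672 − 0.012990 = 0.054210
q = 5.42%

5.42%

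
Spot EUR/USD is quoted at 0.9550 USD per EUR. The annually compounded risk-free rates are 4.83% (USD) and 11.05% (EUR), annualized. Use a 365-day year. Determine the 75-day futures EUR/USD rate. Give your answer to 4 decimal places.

0.9438

By covered interest parity, F = S · (1+r_USD)^T / (1+r_EUR)^T
= 0.9550 × 1.009740 / 1.021770 = 0.9550 × 0.988226
F = 0.9438 USD per EUR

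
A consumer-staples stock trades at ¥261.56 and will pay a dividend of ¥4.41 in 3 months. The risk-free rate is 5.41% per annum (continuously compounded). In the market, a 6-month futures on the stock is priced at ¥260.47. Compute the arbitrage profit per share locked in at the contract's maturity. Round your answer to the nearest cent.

¥3.79 per share

PV(dividends) I = 4.41·e^(−0.0541·3/12) = 4.3508
Fair futures F* = (S − I)·e^(rT) = (261.56 − 4.3508)·e^0.027050 = 257.2092 × 1.027419 = 264.2616
Market ¥260.47 < fair 264.2616: forward underpriced → reverse cash-and-carry (short the stock, invest proceeds at r, pay the dividends, go long the forward).
Profit at T = |F_mkt − F*| = |260.47 − 264.2616| = ¥3.79 per share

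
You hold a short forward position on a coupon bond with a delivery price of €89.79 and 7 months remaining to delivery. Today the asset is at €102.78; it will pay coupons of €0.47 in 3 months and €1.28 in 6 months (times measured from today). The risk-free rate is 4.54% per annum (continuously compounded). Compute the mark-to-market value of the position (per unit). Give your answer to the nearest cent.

-€13.62

PV(remaining coupons) I = 0.47·e^(−0.0454·3/12) + 1.28·e^(−0.0454·6/12) = 1.7160
Current forward F = (S − I)·e^(rT) = (102.78 − 1.7160)·e^(0.0454·7/12) = 101.0640 × 1.026837 = 103.7763
Value (long) = (F − K)·e^(−rT) = (103.7763 − 89.79) × 0.973864 = 13.6208
Short position value = −(long value) = -€13.62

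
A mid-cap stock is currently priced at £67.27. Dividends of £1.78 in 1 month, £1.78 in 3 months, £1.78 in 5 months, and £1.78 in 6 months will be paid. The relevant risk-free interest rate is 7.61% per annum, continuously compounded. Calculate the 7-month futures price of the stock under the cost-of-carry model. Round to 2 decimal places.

£63.05

PV(dividends) I = 1.78·e^(−0.0761·1/12) + 1.78·e^(−0.0761·3/12) + 1.78·e^(−0.0761·5/12) + 1.78·e^(−0.0761·6/12)
I = 1.7687 + 1.7465 + 1.7244 + 1.7135 = 6.9531
F = (S − I)·e^(rT) = (67.27 − 6.9531) · e^(0.0761·7/12)
= 60.3169 · e^0.044392 = 60.3169 × 1.045392 = £63.05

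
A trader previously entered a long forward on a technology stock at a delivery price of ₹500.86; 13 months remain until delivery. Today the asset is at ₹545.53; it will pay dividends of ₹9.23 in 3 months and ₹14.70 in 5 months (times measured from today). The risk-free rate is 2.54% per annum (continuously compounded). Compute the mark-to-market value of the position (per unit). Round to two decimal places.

PV(remaining dividends) I = 9.23·e^(−0.0254·3/12) + 14.70·e^(−0.0254·5/12) = 23.7168
Current forward F = (S − I)·e^(rT) = (545.53 − 23.7168)·e^(0.0254·13/12) = 521.8132 × 1.027899 = 536.3713
Value (long) = (F − K)·e^(−rT) = (536.3713 − 500.86) × 0.972858 = 34.5475
Value = ₹34.55

₹34.55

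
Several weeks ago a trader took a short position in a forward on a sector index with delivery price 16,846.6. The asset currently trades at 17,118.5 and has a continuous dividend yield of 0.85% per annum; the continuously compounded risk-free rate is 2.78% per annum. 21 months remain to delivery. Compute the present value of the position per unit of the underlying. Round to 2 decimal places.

-819.12

Current fair forward for the remaining 21 months: F = S·e^((r − q)·T), (r − q) = 0.0278 − 0.0085 = 0.0193
F = 17118.5 · e^(0.0193 × 21/12) = 17118.5 × 1.03435185 = 17706.5521
Value of long forward = (F − K)·e^(−rT) = (17706.5521 − 16846.6) · e^(−0.0278·21/12)
= 859.9521 × 0.95251445 = 819.12
Short position value = −(long value) = -819.12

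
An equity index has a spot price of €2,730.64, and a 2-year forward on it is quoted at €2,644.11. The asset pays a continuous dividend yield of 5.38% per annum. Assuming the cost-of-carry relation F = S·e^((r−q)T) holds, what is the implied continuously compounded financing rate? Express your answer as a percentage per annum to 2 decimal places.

3.77%

From F = S·e^((r−q)T): (r − q) = ln(F/S)/T
ln(2644.11/2730.64) = ln(0.968311) = -0.032202
(r − q) = -0.032202 / (2) = -0.016101
r = ln(F/S)/T + q = -0.016101 + 0.0538 = 0.037699
r = 3.77%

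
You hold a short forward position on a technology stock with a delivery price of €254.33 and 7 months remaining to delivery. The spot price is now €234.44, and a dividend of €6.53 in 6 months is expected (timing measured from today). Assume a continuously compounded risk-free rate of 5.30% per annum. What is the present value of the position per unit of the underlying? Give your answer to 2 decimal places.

PV(remaining dividends) I = 6.53·e^(−0.0530·6/12) = 6.3592
Current forward F = (S − I)·e^(rT) = (234.44 − 6.3592)·e^(0.0530·7/12) = 228.0808 × 1.031400 = 235.2425
Value (long) = (F − K)·e^(−rT) = (235.2425 − 254.33) × 0.969556 = -18.5064
Short position value = −(long value) = €18.51

€18.51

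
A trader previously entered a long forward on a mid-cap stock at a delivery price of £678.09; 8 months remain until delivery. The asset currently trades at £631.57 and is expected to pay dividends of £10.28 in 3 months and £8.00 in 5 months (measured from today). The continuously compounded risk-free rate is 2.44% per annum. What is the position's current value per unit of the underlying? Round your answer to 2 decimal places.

-£53.72

PV(remaining dividends) I = 10.28·e^(−0.0244·3/12) + 8.00·e^(−0.0244·5/12) = 18.1366
Current forward F = (S − I)·e^(rT) = (631.57 − 18.1366)·e^(0.0244·8/12) = 613.4334 × 1.016400 = 623.4937
Value (long) = (F − K)·e^(−rT) = (623.4937 − 678.09) × 0.983865 = -53.7154
Value = -£53.72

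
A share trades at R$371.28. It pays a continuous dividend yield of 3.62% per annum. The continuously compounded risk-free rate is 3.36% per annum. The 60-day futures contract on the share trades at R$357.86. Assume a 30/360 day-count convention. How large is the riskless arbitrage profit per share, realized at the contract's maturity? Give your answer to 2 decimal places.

Fair futures: F* = S·e^(carry·T), with carry = (r − q) = 0.0336 − 0.0362 = -0.0026
F* = 371.28 · e^(-0.0026 × 60/360) = 371.28 · e^-0.000433 = 371.28 × 0.999567 = R$371.1192
Market R$357.86 < fair R$371.1192: forward underpriced → reverse cash-and-carry (short spot, go long the forward).
At maturity, profit = |F_mkt − F*| = |357.86 − 371.1192| = R$13.26 per share

R$13.26 per share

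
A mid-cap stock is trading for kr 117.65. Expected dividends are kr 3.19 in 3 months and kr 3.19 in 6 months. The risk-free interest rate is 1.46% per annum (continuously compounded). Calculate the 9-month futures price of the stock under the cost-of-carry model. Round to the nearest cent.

PV(dividends) I = 3.19·e^(−0.0146·3/12) + 3.19·e^(−0.0146·6/12)
I = 3.1784 + 3.1668 = 6.3452
F = (S − I)·e^(rT) = (117.65 − 6.3452) · e^(0.0146·9/12)
= 111.3048 · e^0.010950 = 111.3048 × 1.011010 = kr 112.53

kr 112.53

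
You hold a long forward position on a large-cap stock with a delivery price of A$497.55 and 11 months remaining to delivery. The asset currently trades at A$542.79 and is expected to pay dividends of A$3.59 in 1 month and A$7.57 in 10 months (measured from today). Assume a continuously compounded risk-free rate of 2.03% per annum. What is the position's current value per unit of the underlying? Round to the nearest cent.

A$43.39

PV(remaining dividends) I = 3.59·e^(−0.0203·1/12) + 7.57·e^(−0.0203·10/12) = 11.0269
Current forward F = (S − I)·e^(rT) = (542.79 − 11.0269)·e^(0.0203·11/12) = 531.7631 × 1.018783 = 541.7512
Value (long) = (F − K)·e^(−rT) = (541.7512 − 497.55) × 0.981564 = 43.3863
Value = A$43.39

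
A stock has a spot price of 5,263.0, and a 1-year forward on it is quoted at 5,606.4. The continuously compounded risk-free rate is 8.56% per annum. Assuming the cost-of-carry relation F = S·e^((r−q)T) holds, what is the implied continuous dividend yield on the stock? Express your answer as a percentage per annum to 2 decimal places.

From F = S·e^((r−q)T): (r − q) = ln(F/S)/T
ln(5606.4/5263.0) = ln(1.065248) = 0.063208
(r − q) = 0.063208 / (1) = 0.063208
q = r − ln(F/S)/T = 0.0856 − 0.063208 = 0.022392
q = 2.24%

2.24%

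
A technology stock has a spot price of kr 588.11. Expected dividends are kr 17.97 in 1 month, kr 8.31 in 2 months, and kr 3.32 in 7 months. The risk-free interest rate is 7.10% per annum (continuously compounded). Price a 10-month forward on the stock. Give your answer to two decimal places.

PV(dividends) I = 17.97·e^(−0.0710·1/12) + 8.31·e^(−0.0710·2/12) + 3.32·e^(−0.0710·7/12)
I = 17.8640 + 8.2122 + 3.1853 = 29.2615
F = (S − I)·e^(rT) = (588.11 − 29.2615) · e^(0.0710·10/12)
= 558.8485 · e^0.059167 = 558.8485 × 1.060952 = kr 592.91

kr 592.91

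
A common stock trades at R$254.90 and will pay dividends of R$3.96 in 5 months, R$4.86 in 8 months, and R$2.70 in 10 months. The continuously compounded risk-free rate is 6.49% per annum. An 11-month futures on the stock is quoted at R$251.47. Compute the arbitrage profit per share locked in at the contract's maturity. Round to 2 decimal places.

R$7.31 per share

PV(dividends) I = 3.96·e^(−0.0649·5/12) + 4.86·e^(−0.0649·8/12) + 2.70·e^(−0.0649·10/12) = 11.0664
Fair futures F* = (S − I)·e^(rT) = (254.90 − 11.0664)·e^0.059492 = 243.8336 × 1.061297 = 258.7799
Market R$251.47 < fair 258.7799: forward underpriced → reverse cash-and-carry (short the stock, invest proceeds at r, pay the dividends, go long the forward).
Profit at T = |F_mkt − F*| = |251.47 − 258.7799| = R$7.31 per share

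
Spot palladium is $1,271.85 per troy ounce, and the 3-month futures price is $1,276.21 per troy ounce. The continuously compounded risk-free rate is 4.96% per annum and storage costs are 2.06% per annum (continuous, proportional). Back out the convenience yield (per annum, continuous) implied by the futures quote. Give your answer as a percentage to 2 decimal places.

5.65%

F = S·e^((r+u−y)T) ⇒ (r+u−y) = ln(F/S)/T
ln(1276.21/1271.85) = 0.003422; /T ⇒ 0.013688
y = r + u − ln(F/S)/T = 0.0496 + 0.0206 − 0.013688 = 0.056512
y = 5.65%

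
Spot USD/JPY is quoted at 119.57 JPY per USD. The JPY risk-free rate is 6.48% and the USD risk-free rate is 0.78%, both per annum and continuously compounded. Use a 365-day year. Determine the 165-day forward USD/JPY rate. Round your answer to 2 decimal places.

122.69

F = S·e^((r_JPY − r_USD)T) = 119.57 · e^((0.0648 − 0.0078) × 165/365)
= 119.57 · e^0.025767 = 119.57 × 1.026102
F = 122.69 JPY per USD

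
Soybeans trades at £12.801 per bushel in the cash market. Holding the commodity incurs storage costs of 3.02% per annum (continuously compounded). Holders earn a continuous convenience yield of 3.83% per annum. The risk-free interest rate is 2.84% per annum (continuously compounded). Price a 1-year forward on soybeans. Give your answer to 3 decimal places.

£13.064 per bushel

Net carry = r + u − y = 0.0284 + 0.0302 − 0.0383 = 0.0203
F = S·e^((r+u−y)T) = 12.801 · e^(0.0203 × 1) = 12.801 · e^0.020300
= 12.801 × 1.020507 = £13.064 per bushel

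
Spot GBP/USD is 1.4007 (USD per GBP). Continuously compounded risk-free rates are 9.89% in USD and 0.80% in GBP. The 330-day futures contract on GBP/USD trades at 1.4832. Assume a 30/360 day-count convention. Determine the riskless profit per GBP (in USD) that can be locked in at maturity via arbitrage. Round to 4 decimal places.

Fair futures: F* = S·e^(carry·T), with carry = (r_USD − r_GBP) = 0.0989 − 0.0080 = 0.0909
F* = 1.4007 · e^(0.0909 × 330/360) = 1.4007 · e^0.083325 = 1.4007 × 1.086895 = 1.5224
Market 1.4832 < fair 1.5224: forward underpriced → reverse cash-and-carry (short spot, go long the forward).
At maturity, profit = |F_mkt − F*| = |1.4832 − 1.5224| = 0.0392 per GBP (in USD)

0.0392 per GBP (in USD)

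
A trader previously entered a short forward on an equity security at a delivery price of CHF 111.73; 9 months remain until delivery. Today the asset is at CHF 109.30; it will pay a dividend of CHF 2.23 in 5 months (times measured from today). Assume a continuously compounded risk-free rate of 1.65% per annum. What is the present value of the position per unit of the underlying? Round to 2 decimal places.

CHF 3.27

PV(remaining dividends) I = 2.23·e^(−0.0165·5/12) = 2.2147
Current forward F = (S − I)·e^(rT) = (109.30 − 2.2147)·e^(0.0165·9/12) = 107.0853 × 1.012452 = 108.4187
Value (long) = (F − K)·e^(−rT) = (108.4187 − 111.73) × 0.987701 = -3.2706
Short position value = −(long value) = CHF 3.27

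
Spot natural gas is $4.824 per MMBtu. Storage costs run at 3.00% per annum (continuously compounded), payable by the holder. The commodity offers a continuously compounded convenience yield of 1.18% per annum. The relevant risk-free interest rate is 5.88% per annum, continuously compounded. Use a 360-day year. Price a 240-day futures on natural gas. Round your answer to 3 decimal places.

$5.078 per MMBtu

Net carry = r + u − y = 0.0588 + 0.0300 − 0.0118 = 0.0770
F = S·e^((r+u−y)T) = 4.824 · e^(0.0770 × 240/360) = 4.824 · e^0.051333
= 4.824 × 1.052673 = $5.078 per MMBtu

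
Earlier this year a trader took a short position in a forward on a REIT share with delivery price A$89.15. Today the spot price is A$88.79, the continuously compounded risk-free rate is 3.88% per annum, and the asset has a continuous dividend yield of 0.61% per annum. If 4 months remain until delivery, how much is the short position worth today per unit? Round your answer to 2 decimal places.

Current fair forward for the remaining 4 months: F = S·e^((r − q)·T), (r − q) = 0.0388 − 0.0061 = 0.0327
F = 88.79 · e^(0.0327 × 4/12) = 88.79 × 1.010960 = 89.7631
Value of long forward = (F − K)·e^(−rT) = (89.7631 − 89.15) · e^(−0.0388·4/12)
= 0.6131 × 0.987150 = 0.61
Short position value = −(long value) = -A$0.61

-A$0.61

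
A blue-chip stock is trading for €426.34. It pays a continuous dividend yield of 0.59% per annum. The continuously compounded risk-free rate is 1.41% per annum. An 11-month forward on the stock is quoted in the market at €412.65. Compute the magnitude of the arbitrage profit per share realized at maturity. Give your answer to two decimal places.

€16.91 per share

Fair forward: F* = S·e^(carry·T), with carry = (r − q) = 0.0141 − 0.0059 = 0.0082
F* = 426.34 · e^(0.0082 × 11/12) = 426.34 · e^0.007517 = 426.34 × 1.007545 = €429.5567
Market €412.65 < fair €429.5567: forward underpriced → reverse cash-and-carry (short spot, go long the forward).
At maturity, profit = |F_mkt − F*| = |412.65 − 429.5567| = €16.91 per share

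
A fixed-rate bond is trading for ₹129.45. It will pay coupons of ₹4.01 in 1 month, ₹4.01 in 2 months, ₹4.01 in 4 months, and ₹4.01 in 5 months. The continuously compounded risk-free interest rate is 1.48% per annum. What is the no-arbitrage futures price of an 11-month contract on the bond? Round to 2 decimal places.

PV(coupons) I = 4.01·e^(−0.0148·1/12) + 4.01·e^(−0.0148·2/12) + 4.01·e^(−0.0148·4/12) + 4.01·e^(−0.0148·5/12)
I = 4.0051 + 4.0001 + 3.9903 + 3.9853 = 15.9808
F = (S − I)·e^(rT) = (129.45 − 15.9808) · e^(0.0148·11/12)
= 113.4692 · e^0.013567 = 113.4692 × 1.013659 = ₹115.02

₹115.02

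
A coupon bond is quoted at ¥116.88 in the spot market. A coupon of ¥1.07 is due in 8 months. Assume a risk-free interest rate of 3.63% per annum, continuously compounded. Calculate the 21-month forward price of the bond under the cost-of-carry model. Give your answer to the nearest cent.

¥123.43

PV(coupons) I = 1.07·e^(−0.0363·8/12)
I = 1.0444
F = (S − I)·e^(rT) = (116.88 − 1.0444) · e^(0.0363·21/12)
= 115.8356 · e^0.063525 = 115.8356 × 1.065586 = ¥123.43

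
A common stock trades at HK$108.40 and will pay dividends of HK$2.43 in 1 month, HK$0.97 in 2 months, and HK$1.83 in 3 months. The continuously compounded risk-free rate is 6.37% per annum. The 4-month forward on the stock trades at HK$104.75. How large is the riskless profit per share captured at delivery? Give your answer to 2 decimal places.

PV(dividends) I = 2.43·e^(−0.0637·1/12) + 0.97·e^(−0.0637·2/12) + 1.83·e^(−0.0637·3/12) = 5.1780
Fair forward F* = (S − I)·e^(rT) = (108.40 − 5.1780)·e^0.021233 = 103.2220 × 1.021460 = 105.4371
Market HK$104.75 < fair 105.4371: forward underpriced → reverse cash-and-carry (short the stock, invest proceeds at r, pay the dividends, go long the forward).
Profit at T = |F_mkt − F*| = |104.75 − 105.4371| = HK$0.69 per share

HK$0.69 per share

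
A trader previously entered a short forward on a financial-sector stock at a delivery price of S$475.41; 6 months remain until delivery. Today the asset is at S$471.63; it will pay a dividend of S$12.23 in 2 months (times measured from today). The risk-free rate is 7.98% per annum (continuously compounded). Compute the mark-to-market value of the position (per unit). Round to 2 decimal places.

PV(remaining dividends) I = 12.23·e^(−0.0798·2/12) = 12.0684
Current forward F = (S − I)·e^(rT) = (471.63 − 12.0684)·e^(0.0798·6/12) = 459.5616 × 1.040707 = 478.2690
Value (long) = (F − K)·e^(−rT) = (478.2690 − 475.41) × 0.960886 = 2.7472
Short position value = −(long value) = -S$2.75

-S$2.75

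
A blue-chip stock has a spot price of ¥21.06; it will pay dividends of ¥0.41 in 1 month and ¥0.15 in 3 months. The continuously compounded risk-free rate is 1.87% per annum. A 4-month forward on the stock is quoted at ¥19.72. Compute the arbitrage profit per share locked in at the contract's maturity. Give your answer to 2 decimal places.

PV(dividends) I = 0.41·e^(−0.0187·1/12) + 0.15·e^(−0.0187·3/12) = 0.5587
Fair forward F* = (S − I)·e^(rT) = (21.06 − 0.5587)·e^0.006233 = 20.5013 × 1.006252 = 20.6295
Market ¥19.72 < fair 20.6295: forward underpriced → reverse cash-and-carry (short the stock, invest proceeds at r, pay the dividends, go long the forward).
Profit at T = |F_mkt − F*| = |19.72 − 20.6295| = ¥0.91 per share

¥0.91 per share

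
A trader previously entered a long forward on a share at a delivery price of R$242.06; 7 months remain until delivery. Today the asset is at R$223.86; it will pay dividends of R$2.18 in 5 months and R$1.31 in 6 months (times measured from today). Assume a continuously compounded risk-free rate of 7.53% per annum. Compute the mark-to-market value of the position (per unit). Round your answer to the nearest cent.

-R$11.17

PV(remaining dividends) I = 2.18·e^(−0.0753·5/12) + 1.31·e^(−0.0753·6/12) = 3.3743
Current forward F = (S − I)·e^(rT) = (223.86 − 3.3743)·e^(0.0753·7/12) = 220.4857 × 1.044904 = 230.3864
Value (long) = (F − K)·e^(−rT) = (230.3864 − 242.06) × 0.957026 = -11.1719
Value = -R$11.17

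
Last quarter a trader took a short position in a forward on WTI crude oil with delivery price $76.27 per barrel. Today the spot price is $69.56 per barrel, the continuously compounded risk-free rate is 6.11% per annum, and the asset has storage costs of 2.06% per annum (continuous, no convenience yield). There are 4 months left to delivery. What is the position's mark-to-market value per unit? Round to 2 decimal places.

$4.69 per barrel

Current fair forward for the remaining 4 months: F = S·e^((r + u)·T), (r + u) = 0.0611 + 0.0206 = 0.0817
F = 69.56 · e^(0.0817 × 4/12) = 69.56 × 1.027608 = 71.4804
Value of long forward = (F − K)·e^(−rT) = (71.4804 − 76.27) · e^(−0.0611·4/12)
= -4.7896 × 0.979839 = -4.69
Short position value = −(long value) = $4.69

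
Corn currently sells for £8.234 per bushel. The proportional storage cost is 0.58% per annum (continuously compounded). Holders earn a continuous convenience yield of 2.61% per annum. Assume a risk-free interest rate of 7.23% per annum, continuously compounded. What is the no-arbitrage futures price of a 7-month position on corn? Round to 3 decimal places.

£8.488 per bushel

Net carry = r + u − y = 0.0723 + 0.0058 − 0.0261 = 0.0520
F = S·e^((r+u−y)T) = 8.234 · e^(0.0520 × 7/12) = 8.234 · e^0.030333
= 8.234 × 1.030798 = £8.488 per bushel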